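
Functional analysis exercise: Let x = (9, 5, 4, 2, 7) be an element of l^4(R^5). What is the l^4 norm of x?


The l^4 norm = (sum |x_i|^4)^(1/4)
Sum of 4th powers = 6561 + 625 + 256 + 16 + 2401 = 9859
||x||_4 = (9859)^(1/4) = 9.9646

9.9646


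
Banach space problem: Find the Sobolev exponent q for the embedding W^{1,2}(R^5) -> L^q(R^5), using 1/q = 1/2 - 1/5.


Using the Sobolev embedding formula: 1/q = 1/p - k/n
1/q = 1/2 - 1/5 = 3/10
q = 1/(3/10) = 10/3 = 3.3333

3.3333


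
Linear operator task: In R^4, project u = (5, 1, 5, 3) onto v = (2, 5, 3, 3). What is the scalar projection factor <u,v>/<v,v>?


Computing <u,v> = 5*2 + 1*5 + 5*3 + 3*3 = 39
Computing <v,v> = 2^2 + 5^2 + 3^2 + 3^2 = 47
Projection coefficient = 39/47 = 0.8298

0.8298


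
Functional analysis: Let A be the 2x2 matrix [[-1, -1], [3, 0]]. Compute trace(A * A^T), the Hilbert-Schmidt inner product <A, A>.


trace(A * A^T) = sum of squares of all entries
= (-1)^2 + (-1)^2 + 3^2 + 0^2
= 1 + 1 + 9 + 0
= 11

11


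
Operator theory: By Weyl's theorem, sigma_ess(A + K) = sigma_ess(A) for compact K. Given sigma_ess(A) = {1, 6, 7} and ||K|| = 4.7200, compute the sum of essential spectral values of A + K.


By Weyl's theorem, the essential spectrum is invariant under compact perturbations.
sigma_ess(A + K) = sigma_ess(A) = {1, 6, 7}
Sum = 1 + 6 + 7 = 14

14


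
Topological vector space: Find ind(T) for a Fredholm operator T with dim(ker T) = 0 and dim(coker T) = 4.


The Fredholm index is defined as ind(T) = dim(ker T) - dim(coker T)
= 0 - 4
= -4

-4


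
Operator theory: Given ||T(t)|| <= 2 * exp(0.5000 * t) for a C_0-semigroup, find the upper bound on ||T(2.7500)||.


||T(2.7500)|| <= 2 * exp(0.5000 * 2.7500)
= 2 * exp(1.3750)
= 2 * 3.9551
= 7.9102

7.9102


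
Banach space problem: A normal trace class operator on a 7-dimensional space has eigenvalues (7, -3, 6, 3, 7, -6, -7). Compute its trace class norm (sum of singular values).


For a normal operator, singular values equal |eigenvalues|.
Trace norm = sum |lambda_i| = 7 + 3 + 6 + 3 + 7 + 6 + 7
= 39

39


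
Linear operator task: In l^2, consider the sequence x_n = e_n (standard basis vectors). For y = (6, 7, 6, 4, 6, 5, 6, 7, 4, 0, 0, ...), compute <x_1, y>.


x_1 = e_1 is the standard basis vector with 1 in position 1.
<x_1, y> = y_1 = 6
As n -> infinity, <x_n, y> -> 0, confirming weak convergence of (x_n) to 0.

6


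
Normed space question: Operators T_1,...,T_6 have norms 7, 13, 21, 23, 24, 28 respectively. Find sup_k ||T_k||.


By the Uniform Boundedness Principle, the supremum of norms is finite.
sup_k ||T_k|| = max(7, 13, 21, 23, 24, 28) = 28

28


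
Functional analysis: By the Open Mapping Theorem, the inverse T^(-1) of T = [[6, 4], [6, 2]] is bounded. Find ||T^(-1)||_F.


det(T) = 6*2 - 4*6 = -12
T^(-1) = (1/-12) * [[2, -4], [-6, 6]] = [[-0.1667, 0.3333], [0.5000, -0.5000]]
||T^(-1)||_F^2 = (-0.1667)^2 + 0.3333^2 + 0.5000^2 + (-0.5000)^2 = 0.6389
||T^(-1)||_F = sqrt(0.6389) = 0.7993

0.7993


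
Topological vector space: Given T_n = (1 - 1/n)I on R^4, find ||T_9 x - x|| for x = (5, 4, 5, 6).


T_9 x - x = (1 - 1/9)x - x = -x/9
||x|| = sqrt(102) = 10.0995
||T_9 x - x|| = ||x||/9 = 10.0995/9 = 1.1222

1.1222


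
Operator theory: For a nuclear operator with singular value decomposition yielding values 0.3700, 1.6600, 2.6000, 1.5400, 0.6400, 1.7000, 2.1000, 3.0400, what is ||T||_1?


The nuclear norm is the sum of all singular values.
||T||_1 = 0.3700 + 1.6600 + 2.6000 + 1.5400 + 0.6400 + 1.7000 + 2.1000 + 3.0400
= 13.6500

13.6500


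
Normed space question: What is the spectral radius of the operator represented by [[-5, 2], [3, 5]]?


For a 2x2 matrix, eigenvalues satisfy lambda^2 - (trace)*lambda + det = 0
trace = -5 + 5 = 0
det = -5*5 - 2*3 = -31
discriminant = 0^2 - 4*(-31) = 124
spectral radius = max |eigenvalue| = 5.5678

5.5678


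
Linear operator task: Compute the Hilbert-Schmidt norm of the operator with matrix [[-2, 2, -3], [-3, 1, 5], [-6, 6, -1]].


The Hilbert-Schmidt norm is sqrt(sum of squares of all entries).
Sum of squares = (-2)^2 + 2^2 + (-3)^2 + (-3)^2 + 1^2 + 5^2 + (-6)^2 + 6^2 + (-1)^2
= 4 + 4 + 9 + 9 + 1 + 25 + 36 + 36 + 1 = 125
||T||_HS = sqrt(125) = 11.1803

11.1803


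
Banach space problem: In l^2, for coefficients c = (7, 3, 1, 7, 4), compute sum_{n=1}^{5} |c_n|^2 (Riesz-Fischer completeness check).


sum |c_n|^2 = 7^2 + 3^2 + 1^2 + 7^2 + 4^2
= 49 + 9 + 1 + 49 + 16
= 124

124


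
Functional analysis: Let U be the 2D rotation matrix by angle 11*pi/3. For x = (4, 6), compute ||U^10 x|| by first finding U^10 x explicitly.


U is a rotation by theta = 11*pi/3
U^10 = rotation by 10*theta = 110*pi/3 = 2*pi/3 (mod 2*pi)
cos(2*pi/3) = -0.5000, sin(2*pi/3) = 0.8660
U^10 x = (-0.5000 * 4 - 0.8660 * 6, 0.8660 * 4 + -0.5000 * 6)
= (-7.1962, 0.4641)
||U^10 x|| = sqrt((-7.1962)^2 + 0.4641^2) = sqrt(52.0000) = 7.2111

7.2111


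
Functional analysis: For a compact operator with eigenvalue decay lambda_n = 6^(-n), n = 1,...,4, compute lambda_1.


The eigenvalue formula gives lambda_1 = 1/6^1
= 1/6
= 0.1667

0.1667


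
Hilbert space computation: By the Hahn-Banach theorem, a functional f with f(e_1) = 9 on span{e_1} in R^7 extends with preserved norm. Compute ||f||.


The norm of f is given by ||f|| = sup_{||x||=1} |f(x)|.
On span{e_1}, ||e_1|| = 1, so ||f|| = |f(e_1)| / ||e_1||
= |9| / 1 = 9.0000

9.0000


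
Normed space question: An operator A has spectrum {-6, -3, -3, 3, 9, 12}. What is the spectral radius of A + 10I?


Spectrum of A + 10I = {4, 7, 7, 13, 19, 22}
Spectral radius = max |lambda| over the shifted spectrum
= max(4, 7, 7, 13, 19, 22) = 22

22


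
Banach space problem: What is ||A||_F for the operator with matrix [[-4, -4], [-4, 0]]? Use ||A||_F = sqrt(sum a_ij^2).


||A||_F^2 = sum a_ij^2
= (-4)^2 + (-4)^2 + (-4)^2 + 0^2
= 16 + 16 + 16 + 0 = 48
||A||_F = sqrt(48) = 6.9282

6.9282


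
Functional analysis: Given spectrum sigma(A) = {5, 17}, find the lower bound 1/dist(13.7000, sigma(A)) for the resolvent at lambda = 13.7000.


dist(13.7000, {5, 17}) = min(|13.7000 - 5|, |13.7000 - 17|)
= min(8.7000, 3.3000) = 3.3000
Resolvent bound = 1/3.3000 = 0.3030

0.3030


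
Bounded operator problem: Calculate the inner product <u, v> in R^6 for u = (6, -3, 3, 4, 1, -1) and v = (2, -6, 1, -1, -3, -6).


Computing the standard inner product <u, v> = sum u_i * v_i
= 6*2 + -3*-6 + 3*1 + 4*-1 + 1*-3 + -1*-6
= 12 + 18 + 3 + -4 + -3 + 6
= 32

32


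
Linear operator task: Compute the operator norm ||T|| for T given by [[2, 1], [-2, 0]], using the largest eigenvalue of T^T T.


A^T A = [[8, 2], [2, 1]]
trace(A^T A) = 9, det(A^T A) = 4
discriminant = 9^2 - 4*4 = 65
Largest eigenvalue of A^T A = (trace + sqrt(disc))/2 = 8.5311
||T|| = sqrt(8.5311) = 2.9208

2.9208


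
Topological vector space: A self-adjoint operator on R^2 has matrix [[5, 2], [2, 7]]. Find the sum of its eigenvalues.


For a self-adjoint (symmetric) matrix, the eigenvalues are real.
The sum of eigenvalues equals the trace of the matrix.
trace = 5 + 7 = 12

12


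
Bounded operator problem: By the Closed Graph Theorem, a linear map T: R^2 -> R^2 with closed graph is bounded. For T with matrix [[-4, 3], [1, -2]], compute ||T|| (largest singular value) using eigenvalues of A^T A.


A^T A = [[17, -14], [-14, 13]]
trace(A^T A) = 30, det(A^T A) = 25
discriminant = 30^2 - 4*25 = 800
Largest eigenvalue of A^T A = (trace + sqrt(disc))/2 = 29.1421
||T|| = sqrt(29.1421) = 5.3983

5.3983


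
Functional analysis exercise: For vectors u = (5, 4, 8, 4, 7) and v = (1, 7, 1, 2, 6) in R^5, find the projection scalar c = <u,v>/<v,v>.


Computing <u,v> = 5*1 + 4*7 + 8*1 + 4*2 + 7*6 = 91
Computing <v,v> = 1^2 + 7^2 + 1^2 + 2^2 + 6^2 = 91
Projection coefficient = 91/91 = 1.0000

1.0000


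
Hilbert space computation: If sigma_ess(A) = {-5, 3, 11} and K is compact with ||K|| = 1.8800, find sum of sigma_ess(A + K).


By Weyl's theorem, the essential spectrum is invariant under compact perturbations.
sigma_ess(A + K) = sigma_ess(A) = {-5, 3, 11}
Sum = -5 + 3 + 11 = 9

9


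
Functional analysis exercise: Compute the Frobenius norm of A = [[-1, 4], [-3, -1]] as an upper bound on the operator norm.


||A||_F^2 = sum a_ij^2
= (-1)^2 + 4^2 + (-3)^2 + (-1)^2
= 1 + 16 + 9 + 1 = 27
||A||_F = sqrt(27) = 5.1962

5.1962


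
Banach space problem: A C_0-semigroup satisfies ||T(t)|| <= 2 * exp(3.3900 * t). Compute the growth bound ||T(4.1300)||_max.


||T(4.1300)|| <= 2 * exp(3.3900 * 4.1300)
= 2 * exp(14.0007)
= 2 * 1.2034e+06
= 2.4069e+06

2.4069e+06


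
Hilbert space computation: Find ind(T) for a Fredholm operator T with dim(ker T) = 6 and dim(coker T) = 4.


The Fredholm index is defined as ind(T) = dim(ker T) - dim(coker T)
= 6 - 4
= 2

2


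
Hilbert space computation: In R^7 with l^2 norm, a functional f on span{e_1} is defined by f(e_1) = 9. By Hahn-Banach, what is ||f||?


The norm of f is given by ||f|| = sup_{||x||=1} |f(x)|.
On span{e_1}, ||e_1|| = 1, so ||f|| = |f(e_1)| / ||e_1||
= |9| / 1 = 9.0000

9.0000


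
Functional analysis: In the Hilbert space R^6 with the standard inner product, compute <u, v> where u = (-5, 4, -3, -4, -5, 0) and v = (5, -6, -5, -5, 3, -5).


Computing the standard inner product <u, v> = sum u_i * v_i
= -5*5 + 4*-6 + -3*-5 + -4*-5 + -5*3 + 0*-5
= -25 + -24 + 15 + 20 + -15 + 0
= -29

-29


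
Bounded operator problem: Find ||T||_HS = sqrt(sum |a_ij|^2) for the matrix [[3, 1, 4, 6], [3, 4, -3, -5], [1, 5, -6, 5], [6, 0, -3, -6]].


The Hilbert-Schmidt norm is sqrt(sum of squares of all entries).
Sum of squares = 3^2 + 1^2 + 4^2 + 6^2 + 3^2 + 4^2 + (-3)^2 + (-5)^2 + 1^2 + 5^2 + (-6)^2 + 5^2 + 6^2 + 0^2 + (-3)^2 + (-6)^2
= 9 + 1 + 16 + 36 + 9 + 16 + 9 + 25 + 1 + 25 + 36 + 25 + 36 + 0 + 9 + 36 = 289
||T||_HS = sqrt(289) = 17.0000

17.0000


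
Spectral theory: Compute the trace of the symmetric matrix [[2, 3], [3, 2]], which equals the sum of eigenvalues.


For a self-adjoint (symmetric) matrix, the eigenvalues are real.
The sum of eigenvalues equals the trace of the matrix.
trace = 2 + 2 = 4

4


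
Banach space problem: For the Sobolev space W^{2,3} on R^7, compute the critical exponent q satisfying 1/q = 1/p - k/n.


Using the Sobolev embedding formula: 1/q = 1/p - k/n
1/q = 1/3 - 2/7 = 1/21
q = 1/(1/21) = 21

21.0000


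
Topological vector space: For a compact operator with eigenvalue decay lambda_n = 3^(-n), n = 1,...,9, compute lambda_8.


The eigenvalue formula gives lambda_8 = 1/3^8
= 1/6561
= 1.5242e-04

1.5242e-04


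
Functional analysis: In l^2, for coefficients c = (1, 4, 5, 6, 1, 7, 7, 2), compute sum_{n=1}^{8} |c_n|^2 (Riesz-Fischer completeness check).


sum |c_n|^2 = 1^2 + 4^2 + 5^2 + 6^2 + 1^2 + 7^2 + 7^2 + 2^2
= 1 + 16 + 25 + 36 + 1 + 49 + 49 + 4
= 181

181


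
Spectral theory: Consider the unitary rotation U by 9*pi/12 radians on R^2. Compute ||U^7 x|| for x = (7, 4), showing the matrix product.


U is a rotation by theta = 9*pi/12
U^7 = rotation by 7*theta = 63*pi/12 = 15*pi/12 (mod 2*pi)
cos(15*pi/12) = -0.7071, sin(15*pi/12) = -0.7071
U^7 x = (-0.7071 * 7 - -0.7071 * 4, -0.7071 * 7 + -0.7071 * 4)
= (-2.1213, -7.7782)
||U^7 x|| = sqrt((-2.1213)^2 + (-7.7782)^2) = sqrt(65.0000) = 8.0623

8.0623


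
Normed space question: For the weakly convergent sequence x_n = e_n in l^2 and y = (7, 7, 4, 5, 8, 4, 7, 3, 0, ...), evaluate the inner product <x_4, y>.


x_4 = e_4 is the standard basis vector with 1 in position 4.
<x_4, y> = y_4 = 5
As n -> infinity, <x_n, y> -> 0, confirming weak convergence of (x_n) to 0.

5


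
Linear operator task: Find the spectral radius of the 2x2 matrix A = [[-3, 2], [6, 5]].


For a 2x2 matrix, eigenvalues satisfy lambda^2 - (trace)*lambda + det = 0
trace = -3 + 5 = 2
det = -3*5 - 2*6 = -27
discriminant = 2^2 - 4*(-27) = 112
spectral radius = max |eigenvalue| = 6.2915

6.2915


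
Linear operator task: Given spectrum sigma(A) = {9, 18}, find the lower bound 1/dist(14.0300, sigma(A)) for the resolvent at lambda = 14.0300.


dist(14.0300, {9, 18}) = min(|14.0300 - 9|, |14.0300 - 18|)
= min(5.0300, 3.9700) = 3.9700
Resolvent bound = 1/3.9700 = 0.2519

0.2519


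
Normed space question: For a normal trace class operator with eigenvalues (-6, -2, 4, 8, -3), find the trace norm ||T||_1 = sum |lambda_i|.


For a normal operator, singular values equal |eigenvalues|.
Trace norm = sum |lambda_i| = 6 + 2 + 4 + 8 + 3
= 23

23


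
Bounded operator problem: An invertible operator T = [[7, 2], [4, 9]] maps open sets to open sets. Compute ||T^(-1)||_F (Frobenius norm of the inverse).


det(T) = 7*9 - 2*4 = 55
T^(-1) = (1/55) * [[9, -2], [-4, 7]] = [[0.1636, -0.0364], [-0.0727, 0.1273]]
||T^(-1)||_F^2 = 0.1636^2 + (-0.0364)^2 + (-0.0727)^2 + 0.1273^2 = 0.0496
||T^(-1)||_F = sqrt(0.0496) = 0.2227

0.2227


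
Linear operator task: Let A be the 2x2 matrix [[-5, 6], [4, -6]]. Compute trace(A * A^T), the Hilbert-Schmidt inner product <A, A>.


trace(A * A^T) = sum of squares of all entries
= (-5)^2 + 6^2 + 4^2 + (-6)^2
= 25 + 36 + 16 + 36
= 113

113


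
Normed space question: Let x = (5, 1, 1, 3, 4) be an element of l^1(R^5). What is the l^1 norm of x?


The l^1 norm equals the sum of absolute values of all components.
||x||_1 = 5 + 1 + 1 + 3 + 4
= 14

14.0000


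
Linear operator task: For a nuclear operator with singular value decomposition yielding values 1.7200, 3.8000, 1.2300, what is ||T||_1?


The nuclear norm is the sum of all singular values.
||T||_1 = 1.7200 + 3.8000 + 1.2300
= 6.7500

6.7500


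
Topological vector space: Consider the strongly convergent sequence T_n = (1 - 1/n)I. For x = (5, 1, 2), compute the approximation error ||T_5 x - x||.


T_5 x - x = (1 - 1/5)x - x = -x/5
||x|| = sqrt(30) = 5.4772
||T_5 x - x|| = ||x||/5 = 5.4772/5 = 1.0954

1.0954


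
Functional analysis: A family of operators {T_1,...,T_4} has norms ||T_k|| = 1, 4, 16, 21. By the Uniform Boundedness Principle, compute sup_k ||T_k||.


By the Uniform Boundedness Principle, the supremum of norms is finite.
sup_k ||T_k|| = max(1, 4, 16, 21) = 21

21


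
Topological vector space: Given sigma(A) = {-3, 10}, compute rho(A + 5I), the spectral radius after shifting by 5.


Spectrum of A + 5I = {2, 15}
Spectral radius = max |lambda| over the shifted spectrum
= max(2, 15) = 15

15


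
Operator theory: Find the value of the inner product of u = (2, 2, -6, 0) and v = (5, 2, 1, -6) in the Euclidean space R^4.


Computing the standard inner product <u, v> = sum u_i * v_i
= 2*5 + 2*2 + -6*1 + 0*-6
= 10 + 4 + -6 + 0
= 8

8


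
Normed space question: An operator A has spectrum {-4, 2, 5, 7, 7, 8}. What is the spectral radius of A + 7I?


Spectrum of A + 7I = {3, 9, 12, 14, 14, 15}
Spectral radius = max |lambda| over the shifted spectrum
= max(3, 9, 12, 14, 14, 15) = 15

15


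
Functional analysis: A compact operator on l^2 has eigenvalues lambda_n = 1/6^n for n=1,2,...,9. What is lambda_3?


The eigenvalue formula gives lambda_3 = 1/6^3
= 1/216
= 0.0046

0.0046


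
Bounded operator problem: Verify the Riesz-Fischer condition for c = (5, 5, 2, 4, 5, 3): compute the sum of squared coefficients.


sum |c_n|^2 = 5^2 + 5^2 + 2^2 + 4^2 + 5^2 + 3^2
= 25 + 25 + 4 + 16 + 25 + 9
= 104

104


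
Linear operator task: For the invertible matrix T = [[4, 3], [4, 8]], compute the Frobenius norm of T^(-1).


det(T) = 4*8 - 3*4 = 20
T^(-1) = (1/20) * [[8, -3], [-4, 4]] = [[0.4000, -0.1500], [-0.2000, 0.2000]]
||T^(-1)||_F^2 = 0.4000^2 + (-0.1500)^2 + (-0.2000)^2 + 0.2000^2 = 0.2625
||T^(-1)||_F = sqrt(0.2625) = 0.5123

0.5123


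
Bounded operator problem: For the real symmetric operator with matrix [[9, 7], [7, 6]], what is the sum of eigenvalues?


For a self-adjoint (symmetric) matrix, the eigenvalues are real.
The sum of eigenvalues equals the trace of the matrix.
trace = 9 + 6 = 15

15


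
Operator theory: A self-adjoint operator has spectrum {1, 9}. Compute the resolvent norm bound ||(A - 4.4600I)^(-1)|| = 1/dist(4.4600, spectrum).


dist(4.4600, {1, 9}) = min(|4.4600 - 1|, |4.4600 - 9|)
= min(3.4600, 4.5400) = 3.4600
Resolvent bound = 1/3.4600 = 0.2890

0.2890


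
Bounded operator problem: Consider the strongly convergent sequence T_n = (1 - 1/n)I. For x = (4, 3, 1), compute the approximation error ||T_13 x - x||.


T_13 x - x = (1 - 1/13)x - x = -x/13
||x|| = sqrt(26) = 5.0990
||T_13 x - x|| = ||x||/13 = 5.0990/13 = 0.3922

0.3922


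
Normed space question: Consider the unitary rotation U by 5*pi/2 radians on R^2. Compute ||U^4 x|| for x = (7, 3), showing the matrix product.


U is a rotation by theta = 5*pi/2
U^4 = rotation by 4*theta = 20*pi/2 = 0*pi/2 (mod 2*pi)
cos(0*pi/2) = 1.0000, sin(0*pi/2) = 0.0000
U^4 x = (1.0000 * 7 - 0.0000 * 3, 0.0000 * 7 + 1.0000 * 3)
= (7.0000, 3.0000)
||U^4 x|| = sqrt(7.0000^2 + 3.0000^2) = sqrt(58.0000) = 7.6158

7.6158


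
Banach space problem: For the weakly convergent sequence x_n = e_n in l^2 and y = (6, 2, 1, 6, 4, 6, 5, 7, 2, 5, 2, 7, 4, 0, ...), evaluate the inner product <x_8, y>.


x_8 = e_8 is the standard basis vector with 1 in position 8.
<x_8, y> = y_8 = 7
As n -> infinity, <x_n, y> -> 0, confirming weak convergence of (x_n) to 0.

7


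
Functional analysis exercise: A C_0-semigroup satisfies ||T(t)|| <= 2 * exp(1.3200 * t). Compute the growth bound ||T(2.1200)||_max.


||T(2.1200)|| <= 2 * exp(1.3200 * 2.1200)
= 2 * exp(2.7984)
= 2 * 16.4184
= 32.8367

32.8367


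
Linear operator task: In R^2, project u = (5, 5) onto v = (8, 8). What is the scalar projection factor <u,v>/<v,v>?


Computing <u,v> = 5*8 + 5*8 = 80
Computing <v,v> = 8^2 + 8^2 = 128
Projection coefficient = 80/128 = 0.6250

0.6250


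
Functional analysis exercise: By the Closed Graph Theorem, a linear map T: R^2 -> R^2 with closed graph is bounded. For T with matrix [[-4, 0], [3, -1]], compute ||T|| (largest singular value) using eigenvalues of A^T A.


A^T A = [[25, -3], [-3, 1]]
trace(A^T A) = 26, det(A^T A) = 16
discriminant = 26^2 - 4*16 = 612
Largest eigenvalue of A^T A = (trace + sqrt(disc))/2 = 25.3693
||T|| = sqrt(25.3693) = 5.0368

5.0368


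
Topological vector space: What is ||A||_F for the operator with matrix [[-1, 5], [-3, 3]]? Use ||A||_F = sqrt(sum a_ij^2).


||A||_F^2 = sum a_ij^2
= (-1)^2 + 5^2 + (-3)^2 + 3^2
= 1 + 25 + 9 + 9 = 44
||A||_F = sqrt(44) = 6.6332

6.6332


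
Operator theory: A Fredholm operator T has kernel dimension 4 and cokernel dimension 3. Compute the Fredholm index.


The Fredholm index is defined as ind(T) = dim(ker T) - dim(coker T)
= 4 - 3
= 1

1


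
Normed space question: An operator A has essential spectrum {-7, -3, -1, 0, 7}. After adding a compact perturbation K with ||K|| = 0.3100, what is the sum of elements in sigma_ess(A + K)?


By Weyl's theorem, the essential spectrum is invariant under compact perturbations.
sigma_ess(A + K) = sigma_ess(A) = {-7, -3, -1, 0, 7}
Sum = -7 + -3 + -1 + 0 + 7 = -4

-4


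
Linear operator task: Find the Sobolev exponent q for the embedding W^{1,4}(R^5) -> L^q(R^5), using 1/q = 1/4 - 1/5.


Using the Sobolev embedding formula: 1/q = 1/p - k/n
1/q = 1/4 - 1/5 = 1/20
q = 1/(1/20) = 20

20.0000


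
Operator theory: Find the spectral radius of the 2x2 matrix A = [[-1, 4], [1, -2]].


For a 2x2 matrix, eigenvalues satisfy lambda^2 - (trace)*lambda + det = 0
trace = -1 + -2 = -3
det = -1*-2 - 4*1 = -2
discriminant = (-3)^2 - 4*(-2) = 17
spectral radius = max |eigenvalue| = 3.5616

3.5616


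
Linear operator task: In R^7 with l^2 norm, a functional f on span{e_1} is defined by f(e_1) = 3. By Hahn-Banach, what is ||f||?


The norm of f is given by ||f|| = sup_{||x||=1} |f(x)|.
On span{e_1}, ||e_1|| = 1, so ||f|| = |f(e_1)| / ||e_1||
= |3| / 1 = 3.0000

3.0000


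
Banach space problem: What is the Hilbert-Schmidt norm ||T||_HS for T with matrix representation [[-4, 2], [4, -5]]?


The Hilbert-Schmidt norm is sqrt(sum of squares of all entries).
Sum of squares = (-4)^2 + 2^2 + 4^2 + (-5)^2
= 16 + 4 + 16 + 25 = 61
||T||_HS = sqrt(61) = 7.8102

7.8102


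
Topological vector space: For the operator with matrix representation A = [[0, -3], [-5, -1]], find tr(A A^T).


trace(A * A^T) = sum of squares of all entries
= 0^2 + (-3)^2 + (-5)^2 + (-1)^2
= 0 + 9 + 25 + 1
= 35

35


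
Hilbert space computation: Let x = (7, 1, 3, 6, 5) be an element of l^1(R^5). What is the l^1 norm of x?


The l^1 norm equals the sum of absolute values of all components.
||x||_1 = 7 + 1 + 3 + 6 + 5
= 22

22.0000


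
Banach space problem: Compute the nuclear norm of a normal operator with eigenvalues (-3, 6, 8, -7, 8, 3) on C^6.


For a normal operator, singular values equal |eigenvalues|.
Trace norm = sum |lambda_i| = 3 + 6 + 8 + 7 + 8 + 3
= 35

35


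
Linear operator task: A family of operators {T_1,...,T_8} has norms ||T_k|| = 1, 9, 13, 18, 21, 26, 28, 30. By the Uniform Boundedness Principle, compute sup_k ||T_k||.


By the Uniform Boundedness Principle, the supremum of norms is finite.
sup_k ||T_k|| = max(1, 9, 13, 18, 21, 26, 28, 30) = 30

30


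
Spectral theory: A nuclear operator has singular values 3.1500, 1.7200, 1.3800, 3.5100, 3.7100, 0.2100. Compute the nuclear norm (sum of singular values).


The nuclear norm is the sum of all singular values.
||T||_1 = 3.1500 + 1.7200 + 1.3800 + 3.5100 + 3.7100 + 0.2100
= 13.6800

13.6800


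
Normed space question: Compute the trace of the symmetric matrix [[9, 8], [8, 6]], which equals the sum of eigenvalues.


For a self-adjoint (symmetric) matrix, the eigenvalues are real.
The sum of eigenvalues equals the trace of the matrix.
trace = 9 + 6 = 15

15


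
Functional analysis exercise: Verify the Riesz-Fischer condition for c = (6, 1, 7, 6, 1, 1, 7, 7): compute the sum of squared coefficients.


sum |c_n|^2 = 6^2 + 1^2 + 7^2 + 6^2 + 1^2 + 1^2 + 7^2 + 7^2
= 36 + 1 + 49 + 36 + 1 + 1 + 49 + 49
= 222

222


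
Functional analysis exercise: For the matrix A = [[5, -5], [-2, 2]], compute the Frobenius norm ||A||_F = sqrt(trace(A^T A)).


||A||_F^2 = sum a_ij^2
= 5^2 + (-5)^2 + (-2)^2 + 2^2
= 25 + 25 + 4 + 4 = 58
||A||_F = sqrt(58) = 7.6158

7.6158


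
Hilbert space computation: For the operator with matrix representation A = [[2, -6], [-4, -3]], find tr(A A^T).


trace(A * A^T) = sum of squares of all entries
= 2^2 + (-6)^2 + (-4)^2 + (-3)^2
= 4 + 36 + 16 + 9
= 65

65


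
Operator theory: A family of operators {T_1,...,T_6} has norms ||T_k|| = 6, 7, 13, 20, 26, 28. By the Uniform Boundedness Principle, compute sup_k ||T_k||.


By the Uniform Boundedness Principle, the supremum of norms is finite.
sup_k ||T_k|| = max(6, 7, 13, 20, 26, 28) = 28

28


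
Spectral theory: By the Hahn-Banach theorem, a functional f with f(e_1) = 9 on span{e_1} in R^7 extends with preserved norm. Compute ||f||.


The norm of f is given by ||f|| = sup_{||x||=1} |f(x)|.
On span{e_1}, ||e_1|| = 1, so ||f|| = |f(e_1)| / ||e_1||
= |9| / 1 = 9.0000

9.0000


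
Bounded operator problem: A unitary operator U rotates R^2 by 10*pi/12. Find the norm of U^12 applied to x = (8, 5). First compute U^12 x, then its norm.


U is a rotation by theta = 10*pi/12
U^12 = rotation by 12*theta = 120*pi/12 = 0*pi/12 (mod 2*pi)
cos(0*pi/12) = 1.0000, sin(0*pi/12) = 0.0000
U^12 x = (1.0000 * 8 - 0.0000 * 5, 0.0000 * 8 + 1.0000 * 5)
= (8.0000, 5.0000)
||U^12 x|| = sqrt(8.0000^2 + 5.0000^2) = sqrt(89.0000) = 9.4340

9.4340


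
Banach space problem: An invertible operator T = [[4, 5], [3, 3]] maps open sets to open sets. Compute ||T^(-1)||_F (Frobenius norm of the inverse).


det(T) = 4*3 - 5*3 = -3
T^(-1) = (1/-3) * [[3, -5], [-3, 4]] = [[-1.0000, 1.6667], [1.0000, -1.3333]]
||T^(-1)||_F^2 = (-1.0000)^2 + 1.6667^2 + 1.0000^2 + (-1.3333)^2 = 6.5556
||T^(-1)||_F = sqrt(6.5556) = 2.5604

2.5604


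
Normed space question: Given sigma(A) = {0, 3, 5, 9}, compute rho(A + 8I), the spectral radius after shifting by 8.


Spectrum of A + 8I = {8, 11, 13, 17}
Spectral radius = max |lambda| over the shifted spectrum
= max(8, 11, 13, 17) = 17

17


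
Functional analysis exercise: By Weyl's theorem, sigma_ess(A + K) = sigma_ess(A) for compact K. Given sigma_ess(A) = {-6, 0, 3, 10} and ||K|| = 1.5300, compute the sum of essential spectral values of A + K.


By Weyl's theorem, the essential spectrum is invariant under compact perturbations.
sigma_ess(A + K) = sigma_ess(A) = {-6, 0, 3, 10}
Sum = -6 + 0 + 3 + 10 = 7

7


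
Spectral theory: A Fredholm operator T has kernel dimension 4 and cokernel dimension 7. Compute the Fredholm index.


The Fredholm index is defined as ind(T) = dim(ker T) - dim(coker T)
= 4 - 7
= -3

-3


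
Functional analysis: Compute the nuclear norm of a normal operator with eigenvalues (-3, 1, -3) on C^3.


For a normal operator, singular values equal |eigenvalues|.
Trace norm = sum |lambda_i| = 3 + 1 + 3
= 7

7


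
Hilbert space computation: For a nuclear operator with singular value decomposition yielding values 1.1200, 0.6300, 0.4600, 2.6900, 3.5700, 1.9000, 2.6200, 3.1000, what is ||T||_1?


The nuclear norm is the sum of all singular values.
||T||_1 = 1.1200 + 0.6300 + 0.4600 + 2.6900 + 3.5700 + 1.9000 + 2.6200 + 3.1000
= 16.0900

16.0900


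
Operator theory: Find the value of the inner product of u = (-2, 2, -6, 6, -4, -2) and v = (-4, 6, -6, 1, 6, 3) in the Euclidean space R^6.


Computing the standard inner product <u, v> = sum u_i * v_i
= -2*-4 + 2*6 + -6*-6 + 6*1 + -4*6 + -2*3
= 8 + 12 + 36 + 6 + -24 + -6
= 32

32


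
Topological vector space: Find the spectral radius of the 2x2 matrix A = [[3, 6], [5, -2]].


For a 2x2 matrix, eigenvalues satisfy lambda^2 - (trace)*lambda + det = 0
trace = 3 + -2 = 1
det = 3*-2 - 6*5 = -36
discriminant = 1^2 - 4*(-36) = 145
spectral radius = max |eigenvalue| = 6.5208

6.5208


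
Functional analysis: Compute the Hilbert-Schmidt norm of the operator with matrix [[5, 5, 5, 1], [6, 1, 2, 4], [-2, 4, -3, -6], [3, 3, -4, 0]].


The Hilbert-Schmidt norm is sqrt(sum of squares of all entries).
Sum of squares = 5^2 + 5^2 + 5^2 + 1^2 + 6^2 + 1^2 + 2^2 + 4^2 + (-2)^2 + 4^2 + (-3)^2 + (-6)^2 + 3^2 + 3^2 + (-4)^2 + 0^2
= 25 + 25 + 25 + 1 + 36 + 1 + 4 + 16 + 4 + 16 + 9 + 36 + 9 + 9 + 16 + 0 = 232
||T||_HS = sqrt(232) = 15.2315

15.2315


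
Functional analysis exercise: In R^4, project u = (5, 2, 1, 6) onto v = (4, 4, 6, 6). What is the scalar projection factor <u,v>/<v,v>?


Computing <u,v> = 5*4 + 2*4 + 1*6 + 6*6 = 70
Computing <v,v> = 4^2 + 4^2 + 6^2 + 6^2 = 104
Projection coefficient = 70/104 = 0.6731

0.6731


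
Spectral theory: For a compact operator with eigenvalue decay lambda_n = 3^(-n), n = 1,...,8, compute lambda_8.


The eigenvalue formula gives lambda_8 = 1/3^8
= 1/6561
= 1.5242e-04

1.5242e-04


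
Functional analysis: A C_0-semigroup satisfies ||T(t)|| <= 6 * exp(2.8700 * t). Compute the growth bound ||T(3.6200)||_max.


||T(3.6200)|| <= 6 * exp(2.8700 * 3.6200)
= 6 * exp(10.3894)
= 6 * 32513.1532
= 195078.9191

195078.9191


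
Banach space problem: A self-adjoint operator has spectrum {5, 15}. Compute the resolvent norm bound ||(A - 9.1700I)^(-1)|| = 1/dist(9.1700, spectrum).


dist(9.1700, {5, 15}) = min(|9.1700 - 5|, |9.1700 - 15|)
= min(4.1700, 5.8300) = 4.1700
Resolvent bound = 1/4.1700 = 0.2398

0.2398


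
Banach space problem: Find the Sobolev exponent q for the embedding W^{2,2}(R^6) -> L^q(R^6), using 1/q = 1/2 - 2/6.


Using the Sobolev embedding formula: 1/q = 1/p - k/n
1/q = 1/2 - 2/6 = 1/6
q = 1/(1/6) = 6

6.0000


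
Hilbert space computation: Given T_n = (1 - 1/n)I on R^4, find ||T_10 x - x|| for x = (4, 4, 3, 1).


T_10 x - x = (1 - 1/10)x - x = -x/10
||x|| = sqrt(42) = 6.4807
||T_10 x - x|| = ||x||/10 = 6.4807/10 = 0.6481

0.6481


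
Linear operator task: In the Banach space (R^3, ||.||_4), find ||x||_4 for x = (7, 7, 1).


The l^4 norm = (sum |x_i|^4)^(1/4)
Sum of 4th powers = 2401 + 2401 + 1 = 4803
||x||_4 = (4803)^(1/4) = 8.3249

8.3249


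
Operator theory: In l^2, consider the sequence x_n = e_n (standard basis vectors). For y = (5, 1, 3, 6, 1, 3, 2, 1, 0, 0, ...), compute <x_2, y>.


x_2 = e_2 is the standard basis vector with 1 in position 2.
<x_2, y> = y_2 = 1
As n -> infinity, <x_n, y> -> 0, confirming weak convergence of (x_n) to 0.

1


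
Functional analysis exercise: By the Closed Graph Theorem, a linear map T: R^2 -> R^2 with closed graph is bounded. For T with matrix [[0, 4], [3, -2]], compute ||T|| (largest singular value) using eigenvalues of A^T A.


A^T A = [[9, -6], [-6, 20]]
trace(A^T A) = 29, det(A^T A) = 144
discriminant = 29^2 - 4*144 = 265
Largest eigenvalue of A^T A = (trace + sqrt(disc))/2 = 22.6394
||T|| = sqrt(22.6394) = 4.7581

4.7581


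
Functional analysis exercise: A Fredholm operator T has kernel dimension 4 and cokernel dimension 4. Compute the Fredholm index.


The Fredholm index is defined as ind(T) = dim(ker T) - dim(coker T)
= 4 - 4
= 0

0


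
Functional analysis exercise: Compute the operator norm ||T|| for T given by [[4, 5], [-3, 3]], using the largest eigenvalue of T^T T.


A^T A = [[25, 11], [11, 34]]
trace(A^T A) = 59, det(A^T A) = 729
discriminant = 59^2 - 4*729 = 565
Largest eigenvalue of A^T A = (trace + sqrt(disc))/2 = 41.3849
||T|| = sqrt(41.3849) = 6.4331

6.4331


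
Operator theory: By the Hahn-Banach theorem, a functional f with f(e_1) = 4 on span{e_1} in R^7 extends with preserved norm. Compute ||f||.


The norm of f is given by ||f|| = sup_{||x||=1} |f(x)|.
On span{e_1}, ||e_1|| = 1, so ||f|| = |f(e_1)| / ||e_1||
= |4| / 1 = 4.0000

4.0000


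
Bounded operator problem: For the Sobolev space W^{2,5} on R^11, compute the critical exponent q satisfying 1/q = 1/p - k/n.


Using the Sobolev embedding formula: 1/q = 1/p - k/n
1/q = 1/5 - 2/11 = 1/55
q = 1/(1/55) = 55

55.0000


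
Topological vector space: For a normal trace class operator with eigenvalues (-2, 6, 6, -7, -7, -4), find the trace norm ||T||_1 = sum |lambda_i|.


For a normal operator, singular values equal |eigenvalues|.
Trace norm = sum |lambda_i| = 2 + 6 + 6 + 7 + 7 + 4
= 32

32


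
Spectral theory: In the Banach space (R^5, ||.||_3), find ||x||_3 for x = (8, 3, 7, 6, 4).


The l^3 norm = (sum |x_i|^3)^(1/3)
Sum of 3th powers = 512 + 27 + 343 + 216 + 64 = 1162
||x||_3 = (1162)^(1/3) = 10.5132

10.5132


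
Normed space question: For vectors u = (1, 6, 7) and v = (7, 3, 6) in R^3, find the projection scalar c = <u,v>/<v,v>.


Computing <u,v> = 1*7 + 6*3 + 7*6 = 67
Computing <v,v> = 7^2 + 3^2 + 6^2 = 94
Projection coefficient = 67/94 = 0.7128

0.7128


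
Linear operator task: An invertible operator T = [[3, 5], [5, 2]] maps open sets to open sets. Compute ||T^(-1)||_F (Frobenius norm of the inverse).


det(T) = 3*2 - 5*5 = -19
T^(-1) = (1/-19) * [[2, -5], [-5, 3]] = [[-0.1053, 0.2632], [0.2632, -0.1579]]
||T^(-1)||_F^2 = (-0.1053)^2 + 0.2632^2 + 0.2632^2 + (-0.1579)^2 = 0.1745
||T^(-1)||_F = sqrt(0.1745) = 0.4178

0.4178


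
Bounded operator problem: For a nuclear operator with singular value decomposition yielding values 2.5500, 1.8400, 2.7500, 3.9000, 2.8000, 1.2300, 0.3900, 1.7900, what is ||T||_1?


The nuclear norm is the sum of all singular values.
||T||_1 = 2.5500 + 1.8400 + 2.7500 + 3.9000 + 2.8000 + 1.2300 + 0.3900 + 1.7900
= 17.2500

17.2500


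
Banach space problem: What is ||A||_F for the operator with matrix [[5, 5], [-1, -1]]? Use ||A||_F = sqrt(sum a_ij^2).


||A||_F^2 = sum a_ij^2
= 5^2 + 5^2 + (-1)^2 + (-1)^2
= 25 + 25 + 1 + 1 = 52
||A||_F = sqrt(52) = 7.2111

7.2111


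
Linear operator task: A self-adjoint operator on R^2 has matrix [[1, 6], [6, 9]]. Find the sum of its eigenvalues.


For a self-adjoint (symmetric) matrix, the eigenvalues are real.
The sum of eigenvalues equals the trace of the matrix.
trace = 1 + 9 = 10

10


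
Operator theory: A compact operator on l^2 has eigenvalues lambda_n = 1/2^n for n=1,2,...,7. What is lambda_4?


The eigenvalue formula gives lambda_4 = 1/2^4
= 1/16
= 0.0625

0.0625


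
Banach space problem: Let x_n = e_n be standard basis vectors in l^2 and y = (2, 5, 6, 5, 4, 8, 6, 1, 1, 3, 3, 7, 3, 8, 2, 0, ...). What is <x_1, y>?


x_1 = e_1 is the standard basis vector with 1 in position 1.
<x_1, y> = y_1 = 2
As n -> infinity, <x_n, y> -> 0, confirming weak convergence of (x_n) to 0.

2


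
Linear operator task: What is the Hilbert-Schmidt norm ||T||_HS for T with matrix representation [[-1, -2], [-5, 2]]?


The Hilbert-Schmidt norm is sqrt(sum of squares of all entries).
Sum of squares = (-1)^2 + (-2)^2 + (-5)^2 + 2^2
= 1 + 4 + 25 + 4 = 34
||T||_HS = sqrt(34) = 5.8310

5.8310


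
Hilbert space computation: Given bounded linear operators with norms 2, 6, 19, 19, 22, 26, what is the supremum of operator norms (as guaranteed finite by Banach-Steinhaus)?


By the Uniform Boundedness Principle, the supremum of norms is finite.
sup_k ||T_k|| = max(2, 6, 19, 19, 22, 26) = 26

26


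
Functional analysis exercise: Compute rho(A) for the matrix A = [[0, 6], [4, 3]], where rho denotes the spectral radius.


For a 2x2 matrix, eigenvalues satisfy lambda^2 - (trace)*lambda + det = 0
trace = 0 + 3 = 3
det = 0*3 - 6*4 = -24
discriminant = 3^2 - 4*(-24) = 105
spectral radius = max |eigenvalue| = 6.6235

6.6235


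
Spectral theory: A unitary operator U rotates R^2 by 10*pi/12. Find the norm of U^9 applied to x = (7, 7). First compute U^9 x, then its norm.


U is a rotation by theta = 10*pi/12
U^9 = rotation by 9*theta = 90*pi/12 = 18*pi/12 (mod 2*pi)
cos(18*pi/12) = 0.0000, sin(18*pi/12) = -1.0000
U^9 x = (0.0000 * 7 - -1.0000 * 7, -1.0000 * 7 + 0.0000 * 7)
= (7.0000, -7.0000)
||U^9 x|| = sqrt(7.0000^2 + (-7.0000)^2) = sqrt(98.0000) = 9.8995

9.8995


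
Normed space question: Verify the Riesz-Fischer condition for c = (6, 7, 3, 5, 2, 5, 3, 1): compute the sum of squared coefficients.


sum |c_n|^2 = 6^2 + 7^2 + 3^2 + 5^2 + 2^2 + 5^2 + 3^2 + 1^2
= 36 + 49 + 9 + 25 + 4 + 25 + 9 + 1
= 158

158


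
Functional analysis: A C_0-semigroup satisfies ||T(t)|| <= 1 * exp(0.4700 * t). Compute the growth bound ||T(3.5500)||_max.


||T(3.5500)|| <= 1 * exp(0.4700 * 3.5500)
= 1 * exp(1.6685)
= 1 * 5.3042
= 5.3042

5.3042


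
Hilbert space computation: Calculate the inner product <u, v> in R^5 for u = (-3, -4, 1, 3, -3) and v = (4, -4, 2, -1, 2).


Computing the standard inner product <u, v> = sum u_i * v_i
= -3*4 + -4*-4 + 1*2 + 3*-1 + -3*2
= -12 + 16 + 2 + -3 + -6
= -3

-3


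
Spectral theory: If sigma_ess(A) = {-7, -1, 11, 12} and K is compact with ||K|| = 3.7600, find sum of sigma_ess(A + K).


By Weyl's theorem, the essential spectrum is invariant under compact perturbations.
sigma_ess(A + K) = sigma_ess(A) = {-7, -1, 11, 12}
Sum = -7 + -1 + 11 + 12 = 15

15


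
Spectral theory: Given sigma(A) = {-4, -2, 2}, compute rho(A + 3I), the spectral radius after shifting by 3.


Spectrum of A + 3I = {-1, 1, 5}
Spectral radius = max |lambda| over the shifted spectrum
= max(1, 1, 5) = 5

5


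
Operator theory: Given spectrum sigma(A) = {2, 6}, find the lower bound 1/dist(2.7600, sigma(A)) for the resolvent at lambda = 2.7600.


dist(2.7600, {2, 6}) = min(|2.7600 - 2|, |2.7600 - 6|)
= min(0.7600, 3.2400) = 0.7600
Resolvent bound = 1/0.7600 = 1.3158

1.3158


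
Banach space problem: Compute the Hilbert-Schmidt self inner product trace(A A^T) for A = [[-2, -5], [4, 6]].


trace(A * A^T) = sum of squares of all entries
= (-2)^2 + (-5)^2 + 4^2 + 6^2
= 4 + 25 + 16 + 36
= 81

81


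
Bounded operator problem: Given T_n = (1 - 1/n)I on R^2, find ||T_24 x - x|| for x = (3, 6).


T_24 x - x = (1 - 1/24)x - x = -x/24
||x|| = sqrt(45) = 6.7082
||T_24 x - x|| = ||x||/24 = 6.7082/24 = 0.2795

0.2795


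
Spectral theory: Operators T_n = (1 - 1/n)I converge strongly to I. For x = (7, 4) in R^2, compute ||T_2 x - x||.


T_2 x - x = (1 - 1/2)x - x = -x/2
||x|| = sqrt(65) = 8.0623
||T_2 x - x|| = ||x||/2 = 8.0623/2 = 4.0311

4.0311


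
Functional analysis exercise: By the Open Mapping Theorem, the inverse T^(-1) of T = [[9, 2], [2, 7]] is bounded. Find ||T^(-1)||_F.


det(T) = 9*7 - 2*2 = 59
T^(-1) = (1/59) * [[7, -2], [-2, 9]] = [[0.1186, -0.0339], [-0.0339, 0.1525]]
||T^(-1)||_F^2 = 0.1186^2 + (-0.0339)^2 + (-0.0339)^2 + 0.1525^2 = 0.0396
||T^(-1)||_F = sqrt(0.0396) = 0.1991

0.1991


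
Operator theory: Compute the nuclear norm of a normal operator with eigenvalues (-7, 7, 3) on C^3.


For a normal operator, singular values equal |eigenvalues|.
Trace norm = sum |lambda_i| = 7 + 7 + 3
= 17

17


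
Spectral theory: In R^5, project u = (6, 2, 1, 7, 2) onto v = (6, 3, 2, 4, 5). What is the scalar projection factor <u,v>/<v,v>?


Computing <u,v> = 6*6 + 2*3 + 1*2 + 7*4 + 2*5 = 82
Computing <v,v> = 6^2 + 3^2 + 2^2 + 4^2 + 5^2 = 90
Projection coefficient = 82/90 = 0.9111

0.9111


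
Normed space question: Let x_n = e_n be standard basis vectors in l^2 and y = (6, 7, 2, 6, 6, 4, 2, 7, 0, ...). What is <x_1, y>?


x_1 = e_1 is the standard basis vector with 1 in position 1.
<x_1, y> = y_1 = 6
As n -> infinity, <x_n, y> -> 0, confirming weak convergence of (x_n) to 0.

6


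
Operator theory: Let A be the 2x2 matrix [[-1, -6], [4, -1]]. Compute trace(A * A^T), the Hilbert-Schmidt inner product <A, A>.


trace(A * A^T) = sum of squares of all entries
= (-1)^2 + (-6)^2 + 4^2 + (-1)^2
= 1 + 36 + 16 + 1
= 54

54


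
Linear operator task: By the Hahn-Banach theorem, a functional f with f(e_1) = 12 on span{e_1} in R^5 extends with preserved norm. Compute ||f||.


The norm of f is given by ||f|| = sup_{||x||=1} |f(x)|.
On span{e_1}, ||e_1|| = 1, so ||f|| = |f(e_1)| / ||e_1||
= |12| / 1 = 12.0000

12.0000


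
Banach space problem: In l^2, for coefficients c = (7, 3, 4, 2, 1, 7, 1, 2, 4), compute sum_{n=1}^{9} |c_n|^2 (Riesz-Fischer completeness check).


sum |c_n|^2 = 7^2 + 3^2 + 4^2 + 2^2 + 1^2 + 7^2 + 1^2 + 2^2 + 4^2
= 49 + 9 + 16 + 4 + 1 + 49 + 1 + 4 + 16
= 149

149


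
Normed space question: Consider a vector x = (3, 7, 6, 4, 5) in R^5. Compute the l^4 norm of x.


The l^4 norm = (sum |x_i|^4)^(1/4)
Sum of 4th powers = 81 + 2401 + 1296 + 256 + 625 = 4659
||x||_4 = (4659)^(1/4) = 8.2618

8.2618


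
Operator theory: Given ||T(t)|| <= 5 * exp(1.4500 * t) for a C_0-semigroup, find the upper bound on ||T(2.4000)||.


||T(2.4000)|| <= 5 * exp(1.4500 * 2.4000)
= 5 * exp(3.4800)
= 5 * 32.4597
= 162.2986

162.2986


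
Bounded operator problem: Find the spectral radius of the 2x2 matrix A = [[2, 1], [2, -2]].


For a 2x2 matrix, eigenvalues satisfy lambda^2 - (trace)*lambda + det = 0
trace = 2 + -2 = 0
det = 2*-2 - 1*2 = -6
discriminant = 0^2 - 4*(-6) = 24
spectral radius = max |eigenvalue| = 2.4495

2.4495


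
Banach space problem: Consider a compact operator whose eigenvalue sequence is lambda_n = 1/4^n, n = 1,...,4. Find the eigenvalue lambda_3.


The eigenvalue formula gives lambda_3 = 1/4^3
= 1/64
= 0.0156

0.0156


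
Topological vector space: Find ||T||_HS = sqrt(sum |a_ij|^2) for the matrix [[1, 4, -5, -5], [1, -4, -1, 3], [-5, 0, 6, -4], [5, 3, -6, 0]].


The Hilbert-Schmidt norm is sqrt(sum of squares of all entries).
Sum of squares = 1^2 + 4^2 + (-5)^2 + (-5)^2 + 1^2 + (-4)^2 + (-1)^2 + 3^2 + (-5)^2 + 0^2 + 6^2 + (-4)^2 + 5^2 + 3^2 + (-6)^2 + 0^2
= 1 + 16 + 25 + 25 + 1 + 16 + 1 + 9 + 25 + 0 + 36 + 16 + 25 + 9 + 36 + 0 = 241
||T||_HS = sqrt(241) = 15.5242

15.5242


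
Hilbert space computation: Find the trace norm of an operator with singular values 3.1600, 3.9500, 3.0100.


The nuclear norm is the sum of all singular values.
||T||_1 = 3.1600 + 3.9500 + 3.0100
= 10.1200

10.1200


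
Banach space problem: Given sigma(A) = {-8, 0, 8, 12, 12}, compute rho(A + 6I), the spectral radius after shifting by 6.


Spectrum of A + 6I = {-2, 6, 14, 18, 18}
Spectral radius = max |lambda| over the shifted spectrum
= max(2, 6, 14, 18, 18) = 18

18
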